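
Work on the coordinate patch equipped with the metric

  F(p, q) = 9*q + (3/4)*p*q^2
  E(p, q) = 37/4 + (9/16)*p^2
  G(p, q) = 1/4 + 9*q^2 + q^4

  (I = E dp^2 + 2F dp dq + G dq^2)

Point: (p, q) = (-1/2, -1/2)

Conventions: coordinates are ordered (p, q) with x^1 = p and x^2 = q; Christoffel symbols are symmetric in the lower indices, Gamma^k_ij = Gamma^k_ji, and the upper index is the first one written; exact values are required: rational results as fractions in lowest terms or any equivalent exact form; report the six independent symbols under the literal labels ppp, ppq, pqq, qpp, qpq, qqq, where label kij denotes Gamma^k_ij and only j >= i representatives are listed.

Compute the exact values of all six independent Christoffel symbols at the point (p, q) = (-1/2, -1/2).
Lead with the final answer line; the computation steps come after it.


Answer: Gamma_ppp = 18/379, Gamma_ppq = 0, Gamma_pqq = 282/379, Gamma_qpp = 60/379, Gamma_qpq = 0, Gamma_qqq = -197/379

E = 601/64, F = -147/32, G = 41/16 at the point
E_p = -9/16, E_q = 0, F_p = 3/16, F_q = 75/8, G_p = 0, G_q = -19/2
EG - F^2 = 379/128;  g^inv = (128/379) * [[41/16, 147/32], [147/32, 601/64]]
first-kind symbols [ij,l] = (1/2)(d_i g_jl + d_j g_il - d_l g_ij): [pp,p] = E_p/2 = -9/32, [pp,q] = F_p - E_q/2 = 3/16, [pq,p] = E_q/2 = 0, [pq,q] = G_p/2 = 0, [qq,p] = F_q - G_p/2 = 75/8, [qq,q] = G_q/2 = -19/4
Gamma^p_ij = (G*[ij,p] - F*[ij,q])/(EG - F^2), Gamma^q_ij = (E*[ij,q] - F*[ij,p])/(EG - F^2)


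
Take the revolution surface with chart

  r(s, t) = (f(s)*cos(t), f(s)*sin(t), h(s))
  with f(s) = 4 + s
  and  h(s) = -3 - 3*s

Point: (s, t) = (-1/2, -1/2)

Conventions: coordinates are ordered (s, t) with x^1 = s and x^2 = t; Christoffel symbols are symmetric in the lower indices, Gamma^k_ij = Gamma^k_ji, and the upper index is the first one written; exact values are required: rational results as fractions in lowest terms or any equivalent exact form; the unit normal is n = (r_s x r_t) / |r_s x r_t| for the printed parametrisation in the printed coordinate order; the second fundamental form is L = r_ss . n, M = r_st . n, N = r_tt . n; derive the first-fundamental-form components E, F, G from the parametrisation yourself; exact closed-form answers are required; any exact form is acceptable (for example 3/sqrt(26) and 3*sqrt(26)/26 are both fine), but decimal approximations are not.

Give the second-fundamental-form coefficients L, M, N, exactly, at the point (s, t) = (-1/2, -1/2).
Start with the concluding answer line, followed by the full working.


Answer: L = 0, M = 0, N = -21*sqrt(10)/20

f = 7/2, f' = 1, f'' = 0, h' = -3, h'' = 0
E = 10, F = 0, G = 49/4; answer radicand W^2 = 10
unnormalised second-form numerators: l = 0, m = 0, n = -21/2; L = l/sqrt(10), and similarly M = m/sqrt(W^2), N = n/sqrt(W^2)


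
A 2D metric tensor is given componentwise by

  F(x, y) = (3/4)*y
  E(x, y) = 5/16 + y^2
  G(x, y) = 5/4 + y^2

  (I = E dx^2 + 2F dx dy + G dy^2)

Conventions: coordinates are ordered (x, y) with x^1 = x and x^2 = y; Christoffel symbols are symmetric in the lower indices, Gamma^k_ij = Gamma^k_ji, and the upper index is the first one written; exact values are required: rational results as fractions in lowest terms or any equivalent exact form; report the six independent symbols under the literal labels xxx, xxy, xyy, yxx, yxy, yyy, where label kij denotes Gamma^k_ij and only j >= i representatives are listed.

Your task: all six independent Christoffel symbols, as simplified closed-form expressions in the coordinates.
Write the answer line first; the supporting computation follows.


Answer: Gamma_xxx = 48*y^2/(64*y^4 + 64*y^2 + 25), Gamma_xxy = (64*y^3 + 80*y)/(64*y^4 + 64*y^2 + 25), Gamma_xyy = 60/(64*y^4 + 64*y^2 + 25), Gamma_yxx = (-64*y^3 - 20*y)/(64*y^4 + 64*y^2 + 25), Gamma_yxy = -48*y^2/(64*y^4 + 64*y^2 + 25), Gamma_yyy = (64*y^3 - 16*y)/(64*y^4 + 64*y^2 + 25)

E = 5/16 + y^2; F = (3/4)*y; G = 5/4 + y^2
Gamma^k_ij = (1/2) g^{kl} (d_i g_jl + d_j g_il - d_l g_ij), with g^inv = (1/(EG-F^2)) [[G, -F], [-F, E]]
first partials: E_x = 0, E_y = 2*y, F_x = 0, F_y = 3/4, G_x = 0, G_y = 2*y
D = EG - F^2 = 25/64 + y^2 + y^4
expanded: Gamma^x_xx = (G E_x - 2F F_x + F E_y)/(2D), Gamma^x_xy = (G E_y - F G_x)/(2D), Gamma^x_yy = (2G F_y - G G_x - F G_y)/(2D), Gamma^y_xx = (2E F_x - E E_y - F E_x)/(2D), Gamma^y_xy = (E G_x - F E_y)/(2D), Gamma^y_yy = (E G_y - 2F F_y + F G_x)/(2D); substitute and cancel common factors


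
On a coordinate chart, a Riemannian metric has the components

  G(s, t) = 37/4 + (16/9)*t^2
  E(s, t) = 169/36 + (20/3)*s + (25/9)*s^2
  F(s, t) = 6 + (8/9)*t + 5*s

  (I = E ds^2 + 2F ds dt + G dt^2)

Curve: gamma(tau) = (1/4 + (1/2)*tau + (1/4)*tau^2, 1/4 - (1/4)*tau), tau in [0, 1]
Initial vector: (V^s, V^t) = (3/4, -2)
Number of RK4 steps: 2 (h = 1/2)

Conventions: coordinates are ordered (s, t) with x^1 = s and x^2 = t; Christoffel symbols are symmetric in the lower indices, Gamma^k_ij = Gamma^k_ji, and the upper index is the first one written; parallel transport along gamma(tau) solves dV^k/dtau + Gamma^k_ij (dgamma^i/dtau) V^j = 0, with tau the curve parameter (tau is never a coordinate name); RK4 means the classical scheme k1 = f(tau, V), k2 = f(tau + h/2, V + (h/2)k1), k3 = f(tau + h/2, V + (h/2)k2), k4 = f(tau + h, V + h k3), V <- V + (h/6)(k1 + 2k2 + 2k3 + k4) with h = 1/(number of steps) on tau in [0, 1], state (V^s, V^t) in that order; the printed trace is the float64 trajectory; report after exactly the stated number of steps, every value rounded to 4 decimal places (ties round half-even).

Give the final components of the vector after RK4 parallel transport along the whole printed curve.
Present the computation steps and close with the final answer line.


gamma'(tau) = (1/2 + (1/2)*tau, -1/4); f(tau, V)^k = -Gamma^k_ij(gamma(tau)) gamma'^i(tau) V^j; h = 1/2; intermediate values shown to 6 dp
curve data and Christoffel symbols at the stage parameters:
  tau = 0.000000: gamma = (0.250000, 0.250000), gamma' = (0.500000, -0.250000); Gamma_sss = 0.064323, Gamma_sst = 0.000000, Gamma_stt = 0.936653, Gamma_tss = 0.482781, Gamma_tst = 0.000000, Gamma_ttt = -0.700177
  tau = 0.250000: gamma = (0.390625, 0.187500), gamma' = (0.625000, -0.250000); Gamma_sss = 0.091473, Gamma_sst = 0.000000, Gamma_stt = 0.930943, Gamma_tss = 0.457155, Gamma_tst = 0.000000, Gamma_ttt = -0.775917
  tau = 0.500000: gamma = (0.562500, 0.125000), gamma' = (0.750000, -0.250000); Gamma_sss = 0.117103, Gamma_sst = 0.000000, Gamma_stt = 0.911888, Gamma_tss = 0.426289, Gamma_tst = 0.000000, Gamma_ttt = -0.853126
  tau = 0.750000: gamma = (0.765625, 0.062500), gamma' = (0.875000, -0.250000); Gamma_sss = 0.139063, Gamma_sst = 0.000000, Gamma_stt = 0.881254, Gamma_tss = 0.391657, Gamma_tst = 0.000000, Gamma_ttt = -0.928916
  tau = 1.000000: gamma = (1.000000, 0.000000), gamma' = (1.000000, -0.250000); Gamma_sss = 0.156139, Gamma_sst = 0.000000, Gamma_stt = 0.840312, Gamma_tss = 0.354862, Gamma_tst = 0.000000, Gamma_ttt = -0.999290
step 0: V^s = 0.7500, V^t = -2.0000
step 1: k1 = (-0.492448, 0.169046), k2 = (-0.491475, 0.200645), k3 = (-0.489651, 0.199043), k4 = (-0.477624, 0.243824); V <- V + (h/6)(k1 + 2k2 + 2k3 + k4): V^s = 0.5056, V^t = -1.8990
step 2: k1 = (-0.477323, 0.243356), k2 = (-0.451974, 0.294482), k3 = (-0.449929, 0.289342), k4 = (-0.412366, 0.338665); V <- V + (h/6)(k1 + 2k2 + 2k3 + k4): V^s = 0.2812, V^t = -1.7532

Answer: V^s = 0.2812, V^t = -1.7532


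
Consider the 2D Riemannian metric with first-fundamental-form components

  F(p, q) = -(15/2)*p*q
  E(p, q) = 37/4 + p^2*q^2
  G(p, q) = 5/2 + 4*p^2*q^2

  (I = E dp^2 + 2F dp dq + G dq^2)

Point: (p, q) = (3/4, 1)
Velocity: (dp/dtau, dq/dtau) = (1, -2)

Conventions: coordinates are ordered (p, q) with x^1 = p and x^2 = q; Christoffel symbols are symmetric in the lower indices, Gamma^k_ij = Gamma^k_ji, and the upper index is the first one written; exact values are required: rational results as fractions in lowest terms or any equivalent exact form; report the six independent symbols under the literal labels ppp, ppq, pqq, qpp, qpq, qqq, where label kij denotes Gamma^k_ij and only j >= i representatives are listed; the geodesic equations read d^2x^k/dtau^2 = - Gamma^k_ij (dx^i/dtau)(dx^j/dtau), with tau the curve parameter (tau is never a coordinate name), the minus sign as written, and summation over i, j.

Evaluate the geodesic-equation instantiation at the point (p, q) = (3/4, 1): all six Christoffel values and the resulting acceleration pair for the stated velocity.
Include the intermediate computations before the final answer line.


E = 157/16, F = -45/8, G = 19/4 at the point
E_p = 3/2, E_q = 9/8, F_p = -15/2, F_q = -45/8, G_p = 6, G_q = 9/2
EG - F^2 = 479/32;  g^inv = (32/479) * [[19/4, 45/8], [45/8, 157/16]]
first-kind symbols [ij,l] = (1/2)(d_i g_jl + d_j g_il - d_l g_ij): [pp,p] = E_p/2 = 3/4, [pp,q] = F_p - E_q/2 = -129/16, [pq,p] = E_q/2 = 9/16, [pq,q] = G_p/2 = 3, [qq,p] = F_q - G_p/2 = -69/8, [qq,q] = G_q/2 = 9/4
Gamma^p_ij = (G*[ij,p] - F*[ij,q])/(EG - F^2), Gamma^q_ij = (E*[ij,q] - F*[ij,p])/(EG - F^2)
Gamma_ppp = -5349/1916, Gamma_ppq = 1251/958, Gamma_pqq = -906/479, Gamma_qpp = -19173/3832, Gamma_qpq = 4173/1916, Gamma_qqq = -846/479
d^2p/dtau^2 = -(Gamma_ppp*(1)^2 + 2*Gamma_ppq*(1)*(-2) + Gamma_pqq*(-2)^2) = 29853/1916
d^2q/dtau^2 = -(Gamma_qpp*(1)^2 + 2*Gamma_qpq*(1)*(-2) + Gamma_qqq*(-2)^2) = 79629/3832

Answer: Gamma_ppp = -5349/1916, Gamma_ppq = 1251/958, Gamma_pqq = -906/479, Gamma_qpp = -19173/3832, Gamma_qpq = 4173/1916, Gamma_qqq = -846/479; accelerations (d^2p/dtau^2, d^2q/dtau^2) = (29853/1916, 79629/3832)


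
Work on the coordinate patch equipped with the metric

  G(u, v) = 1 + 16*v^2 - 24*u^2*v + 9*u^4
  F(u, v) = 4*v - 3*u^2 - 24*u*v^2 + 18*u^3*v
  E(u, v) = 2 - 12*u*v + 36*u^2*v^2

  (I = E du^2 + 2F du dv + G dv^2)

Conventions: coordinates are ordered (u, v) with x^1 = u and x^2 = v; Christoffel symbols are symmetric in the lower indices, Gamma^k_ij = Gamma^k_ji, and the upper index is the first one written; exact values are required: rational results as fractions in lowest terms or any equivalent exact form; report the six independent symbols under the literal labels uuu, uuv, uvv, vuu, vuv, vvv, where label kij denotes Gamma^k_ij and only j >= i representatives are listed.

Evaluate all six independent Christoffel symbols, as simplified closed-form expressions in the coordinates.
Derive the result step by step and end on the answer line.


E = 2 - 12*u*v + 36*u^2*v^2; F = 4*v - 3*u^2 - 24*u*v^2 + 18*u^3*v; G = 1 + 16*v^2 - 24*u^2*v + 9*u^4
Gamma^k_ij = (1/2) g^{kl} (d_i g_jl + d_j g_il - d_l g_ij), with g^inv = (1/(EG-F^2)) [[G, -F], [-F, E]]
first partials: E_u = -12*v + 72*u*v^2, E_v = -12*u + 72*u^2*v, F_u = -6*u - 24*v^2 + 54*u^2*v, F_v = 4 - 48*u*v + 18*u^3, G_u = -48*u*v + 36*u^3, G_v = 32*v - 24*u^2
D = EG - F^2 = 2 + 16*v^2 - 12*u*v - 24*u^2*v + 36*u^2*v^2 + 9*u^4
expanded: Gamma^u_uu = (G E_u - 2F F_u + F E_v)/(2D), Gamma^u_uv = (G E_v - F G_u)/(2D), Gamma^u_vv = (2G F_v - G G_u - F G_v)/(2D), Gamma^v_uu = (2E F_u - E E_v - F E_u)/(2D), Gamma^v_uv = (E G_u - F E_v)/(2D), Gamma^v_vv = (E G_v - 2F F_v + F G_u)/(2D); substitute and cancel common factors

Answer: Gamma_uuu = (36*u*v^2 - 6*v)/(9*u^4 + 36*u^2*v^2 - 24*u^2*v - 12*u*v + 16*v^2 + 2), Gamma_uuv = (36*u^2*v - 6*u)/(9*u^4 + 36*u^2*v^2 - 24*u^2*v - 12*u*v + 16*v^2 + 2), Gamma_uvv = (-24*u*v + 4)/(9*u^4 + 36*u^2*v^2 - 24*u^2*v - 12*u*v + 16*v^2 + 2), Gamma_vuu = (18*u^2*v - 24*v^2)/(9*u^4 + 36*u^2*v^2 - 24*u^2*v - 12*u*v + 16*v^2 + 2), Gamma_vuv = (18*u^3 - 24*u*v)/(9*u^4 + 36*u^2*v^2 - 24*u^2*v - 12*u*v + 16*v^2 + 2), Gamma_vvv = (-12*u^2 + 16*v)/(9*u^4 + 36*u^2*v^2 - 24*u^2*v - 12*u*v + 16*v^2 + 2)


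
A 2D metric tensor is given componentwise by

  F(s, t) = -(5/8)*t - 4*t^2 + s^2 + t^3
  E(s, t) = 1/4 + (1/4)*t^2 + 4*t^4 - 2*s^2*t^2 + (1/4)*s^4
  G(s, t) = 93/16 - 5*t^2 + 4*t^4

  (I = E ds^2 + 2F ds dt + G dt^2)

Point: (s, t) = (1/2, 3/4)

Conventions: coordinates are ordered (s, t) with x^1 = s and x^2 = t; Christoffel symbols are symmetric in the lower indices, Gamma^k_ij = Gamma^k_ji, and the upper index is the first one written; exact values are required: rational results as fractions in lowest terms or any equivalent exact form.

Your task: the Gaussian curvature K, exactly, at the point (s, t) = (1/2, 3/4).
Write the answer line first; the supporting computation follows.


Answer: K = -227864/49729

E = 89/64, F = -131/64, G = 273/64, EG - F^2 = 223/128 at the point
E_s = -1, E_t = 51/8, F_s = 1, F_t = -79/16, G_s = 0, G_t = -3/4
E_tt = 53/2, F_st = 0, G_ss = 0
Brioschi: K = (det M1 - det M2) / (EG - F^2)^2 with the standard first/second-derivative matrices M1, M2.
M1 = [[-E_tt/2 + F_st - G_ss/2, E_s/2, F_s - E_t/2], [F_t - G_s/2, E, F], [G_t/2, F, G]] = [[-53/4, -1/2, -35/16], [-79/16, 89/64, -131/64], [-3/8, -131/64, 273/64]]; det M1 = -937937/16384
M2 = [[0, E_t/2, G_s/2], [E_t/2, E, F], [G_s/2, F, G]] = [[0, 51/16, 0], [51/16, 89/64, -131/64], [0, -131/64, 273/64]]; det M2 = -710073/16384
det M1 - det M2 = -28483/2048; K = -28483/2048 / (223/128)^2 = -227864/49729


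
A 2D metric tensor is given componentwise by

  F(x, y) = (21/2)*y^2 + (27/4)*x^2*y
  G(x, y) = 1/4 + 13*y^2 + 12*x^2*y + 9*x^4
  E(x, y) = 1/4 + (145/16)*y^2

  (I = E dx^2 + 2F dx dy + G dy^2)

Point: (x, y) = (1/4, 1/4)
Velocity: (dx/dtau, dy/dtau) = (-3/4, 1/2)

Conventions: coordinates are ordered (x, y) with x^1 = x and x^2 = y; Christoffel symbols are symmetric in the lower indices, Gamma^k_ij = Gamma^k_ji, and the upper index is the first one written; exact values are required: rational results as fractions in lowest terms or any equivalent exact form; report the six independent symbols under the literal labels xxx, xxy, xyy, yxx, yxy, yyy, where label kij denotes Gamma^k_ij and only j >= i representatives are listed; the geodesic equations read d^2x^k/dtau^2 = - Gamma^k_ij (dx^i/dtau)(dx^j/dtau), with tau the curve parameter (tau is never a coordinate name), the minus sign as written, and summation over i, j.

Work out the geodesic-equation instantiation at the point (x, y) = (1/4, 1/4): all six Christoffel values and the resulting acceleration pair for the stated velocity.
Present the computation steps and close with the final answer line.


E = 209/256, F = 195/256, G = 329/256 at the point
E_x = 0, E_y = 145/32, F_x = 27/32, F_y = 363/64, G_x = 33/16, G_y = 29/4
EG - F^2 = 1921/4096;  g^inv = (4096/1921) * [[329/256, -195/256], [-195/256, 209/256]]
first-kind symbols [ij,l] = (1/2)(d_i g_jl + d_j g_il - d_l g_ij): [xx,x] = E_x/2 = 0, [xx,y] = F_x - E_y/2 = -91/64, [xy,x] = E_y/2 = 145/64, [xy,y] = G_x/2 = 33/32, [yy,x] = F_y - G_x/2 = 297/64, [yy,y] = G_y/2 = 29/8
Gamma^x_ij = (G*[ij,x] - F*[ij,y])/(EG - F^2), Gamma^y_ij = (E*[ij,y] - F*[ij,x])/(EG - F^2)
Gamma_xxx = 17745/7684, Gamma_xxy = 34835/7684, Gamma_xyy = 52473/7684, Gamma_yxx = -19019/7684, Gamma_yxy = -14481/7684, Gamma_yyy = -9427/7684
d^2x/dtau^2 = -(Gamma_xxx*(-3/4)^2 + 2*Gamma_xxy*(-3/4)*(1/2) + Gamma_xyy*(1/2)^2) = 48423/122944
d^2y/dtau^2 = -(Gamma_yxx*(-3/4)^2 + 2*Gamma_yxy*(-3/4)*(1/2) + Gamma_yyy*(1/2)^2) = 35107/122944

Answer: Gamma_xxx = 17745/7684, Gamma_xxy = 34835/7684, Gamma_xyy = 52473/7684, Gamma_yxx = -19019/7684, Gamma_yxy = -14481/7684, Gamma_yyy = -9427/7684; accelerations (d^2x/dtau^2, d^2y/dtau^2) = (48423/122944, 35107/122944)


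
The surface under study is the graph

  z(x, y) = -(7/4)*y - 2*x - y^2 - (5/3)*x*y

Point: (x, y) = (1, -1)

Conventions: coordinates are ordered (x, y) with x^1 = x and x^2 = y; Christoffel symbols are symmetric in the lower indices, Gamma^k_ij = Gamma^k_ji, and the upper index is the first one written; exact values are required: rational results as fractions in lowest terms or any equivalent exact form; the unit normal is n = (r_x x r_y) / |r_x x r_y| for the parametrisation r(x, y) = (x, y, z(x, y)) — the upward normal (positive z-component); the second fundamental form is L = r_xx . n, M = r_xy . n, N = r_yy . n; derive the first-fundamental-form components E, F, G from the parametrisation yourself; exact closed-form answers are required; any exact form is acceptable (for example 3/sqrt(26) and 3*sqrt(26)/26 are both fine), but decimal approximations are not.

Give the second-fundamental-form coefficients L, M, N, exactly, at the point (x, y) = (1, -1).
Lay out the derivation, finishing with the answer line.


z_x = -1/3, z_y = -17/12, z_xx = 0, z_xy = -5/3, z_yy = -2
E = 10/9, F = 17/36, G = 433/144; answer radicand W^2 = 449/144
unnormalised second-form numerators: l = 0, m = -5/3, n = -2; L = l/sqrt(449/144), and similarly M = m/sqrt(W^2), N = n/sqrt(W^2)

Answer: L = 0, M = -20*sqrt(449)/449, N = -24*sqrt(449)/449


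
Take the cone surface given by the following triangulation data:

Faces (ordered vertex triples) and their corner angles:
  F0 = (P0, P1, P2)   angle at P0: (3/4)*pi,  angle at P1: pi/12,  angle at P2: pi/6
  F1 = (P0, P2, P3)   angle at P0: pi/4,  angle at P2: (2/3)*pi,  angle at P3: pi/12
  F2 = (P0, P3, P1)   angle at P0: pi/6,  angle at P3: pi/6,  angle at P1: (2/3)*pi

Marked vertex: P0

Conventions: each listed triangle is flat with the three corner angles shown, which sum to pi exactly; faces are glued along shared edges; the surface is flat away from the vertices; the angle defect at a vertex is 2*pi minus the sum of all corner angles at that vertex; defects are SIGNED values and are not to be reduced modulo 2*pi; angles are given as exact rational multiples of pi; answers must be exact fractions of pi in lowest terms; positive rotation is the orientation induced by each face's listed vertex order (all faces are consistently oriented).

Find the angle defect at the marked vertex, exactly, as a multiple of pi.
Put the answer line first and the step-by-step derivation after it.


Answer: defect(P0) = (5/6)*pi

Sum of corner angles at P0: (7/6)*pi
defect = 2*pi - (7/6)*pi


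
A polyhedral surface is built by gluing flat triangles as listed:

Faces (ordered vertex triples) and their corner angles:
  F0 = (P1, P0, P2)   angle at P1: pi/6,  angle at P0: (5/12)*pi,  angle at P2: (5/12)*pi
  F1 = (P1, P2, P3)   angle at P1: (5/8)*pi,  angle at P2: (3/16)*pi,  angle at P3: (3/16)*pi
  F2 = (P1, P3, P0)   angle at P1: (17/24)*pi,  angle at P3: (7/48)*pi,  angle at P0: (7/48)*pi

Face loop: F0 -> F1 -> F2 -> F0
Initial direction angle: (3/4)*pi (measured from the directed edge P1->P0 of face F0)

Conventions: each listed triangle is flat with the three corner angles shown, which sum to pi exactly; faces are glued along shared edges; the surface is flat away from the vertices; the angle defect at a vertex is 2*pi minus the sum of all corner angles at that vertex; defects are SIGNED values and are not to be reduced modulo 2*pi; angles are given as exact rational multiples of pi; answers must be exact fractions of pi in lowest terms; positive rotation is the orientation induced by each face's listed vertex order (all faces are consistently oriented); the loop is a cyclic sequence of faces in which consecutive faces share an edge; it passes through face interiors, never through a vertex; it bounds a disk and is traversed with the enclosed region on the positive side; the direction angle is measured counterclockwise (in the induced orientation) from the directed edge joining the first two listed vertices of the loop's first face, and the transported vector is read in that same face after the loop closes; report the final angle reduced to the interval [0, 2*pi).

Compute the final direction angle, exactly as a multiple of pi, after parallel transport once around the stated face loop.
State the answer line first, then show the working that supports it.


Answer: final direction angle = (5/4)*pi

enclosed vertex P1: corner angles sum to (3/2)*pi, defect = 2*pi - (3/2)*pi = pi/2
summing the enclosed defects onto the initial angle, mod 2*pi in the induced orientation:
final angle = (3/4)*pi + pi/2 = (5/4)*pi (mod 2*pi)


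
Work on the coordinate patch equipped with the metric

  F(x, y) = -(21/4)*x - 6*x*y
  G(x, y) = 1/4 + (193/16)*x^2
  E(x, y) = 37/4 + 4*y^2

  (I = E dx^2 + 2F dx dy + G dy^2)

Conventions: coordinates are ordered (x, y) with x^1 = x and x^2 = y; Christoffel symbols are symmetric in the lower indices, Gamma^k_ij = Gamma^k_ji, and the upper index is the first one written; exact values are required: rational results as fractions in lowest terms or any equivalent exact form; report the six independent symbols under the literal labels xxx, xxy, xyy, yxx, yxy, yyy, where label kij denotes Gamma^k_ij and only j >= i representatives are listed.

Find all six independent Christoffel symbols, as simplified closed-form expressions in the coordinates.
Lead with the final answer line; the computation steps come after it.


Answer: Gamma_xxx = (-3840*x*y^2 - 5376*x*y - 1764*x)/(784*x^2*y^2 - 4032*x^2*y + 5377*x^2 + 64*y^2 + 148), Gamma_xxy = (7720*x^2*y + 4053*x^2 + 64*y)/(784*x^2*y^2 - 4032*x^2*y + 5377*x^2 + 64*y^2 + 148), Gamma_xyy = (-55777*x^3 - 1156*x)/(3136*x^2*y^2 - 16128*x^2*y + 21508*x^2 + 256*y^2 + 592), Gamma_yxx = (-2560*y^3 - 1344*y^2 - 5920*y - 3108)/(784*x^2*y^2 - 4032*x^2*y + 5377*x^2 + 64*y^2 + 148), Gamma_yxy = (4624*x*y^2 + 1344*x*y + 7141*x)/(784*x^2*y^2 - 4032*x^2*y + 5377*x^2 + 64*y^2 + 148), Gamma_yyy = (-6936*x^2*y - 6069*x^2)/(784*x^2*y^2 - 4032*x^2*y + 5377*x^2 + 64*y^2 + 148)

E = 37/4 + 4*y^2; F = -(21/4)*x - 6*x*y; G = 1/4 + (193/16)*x^2
Gamma^k_ij = (1/2) g^{kl} (d_i g_jl + d_j g_il - d_l g_ij), with g^inv = (1/(EG-F^2)) [[G, -F], [-F, E]]
first partials: E_x = 0, E_y = 8*y, F_x = -21/4 - 6*y, F_y = -6*x, G_x = (193/8)*x, G_y = 0
D = EG - F^2 = 37/16 + y^2 + (5377/64)*x^2 - 63*x^2*y + (49/4)*x^2*y^2
expanded: Gamma^x_xx = (G E_x - 2F F_x + F E_y)/(2D), Gamma^x_xy = (G E_y - F G_x)/(2D), Gamma^x_yy = (2G F_y - G G_x - F G_y)/(2D), Gamma^y_xx = (2E F_x - E E_y - F E_x)/(2D), Gamma^y_xy = (E G_x - F E_y)/(2D), Gamma^y_yy = (E G_y - 2F F_y + F G_x)/(2D); substitute and cancel common factors


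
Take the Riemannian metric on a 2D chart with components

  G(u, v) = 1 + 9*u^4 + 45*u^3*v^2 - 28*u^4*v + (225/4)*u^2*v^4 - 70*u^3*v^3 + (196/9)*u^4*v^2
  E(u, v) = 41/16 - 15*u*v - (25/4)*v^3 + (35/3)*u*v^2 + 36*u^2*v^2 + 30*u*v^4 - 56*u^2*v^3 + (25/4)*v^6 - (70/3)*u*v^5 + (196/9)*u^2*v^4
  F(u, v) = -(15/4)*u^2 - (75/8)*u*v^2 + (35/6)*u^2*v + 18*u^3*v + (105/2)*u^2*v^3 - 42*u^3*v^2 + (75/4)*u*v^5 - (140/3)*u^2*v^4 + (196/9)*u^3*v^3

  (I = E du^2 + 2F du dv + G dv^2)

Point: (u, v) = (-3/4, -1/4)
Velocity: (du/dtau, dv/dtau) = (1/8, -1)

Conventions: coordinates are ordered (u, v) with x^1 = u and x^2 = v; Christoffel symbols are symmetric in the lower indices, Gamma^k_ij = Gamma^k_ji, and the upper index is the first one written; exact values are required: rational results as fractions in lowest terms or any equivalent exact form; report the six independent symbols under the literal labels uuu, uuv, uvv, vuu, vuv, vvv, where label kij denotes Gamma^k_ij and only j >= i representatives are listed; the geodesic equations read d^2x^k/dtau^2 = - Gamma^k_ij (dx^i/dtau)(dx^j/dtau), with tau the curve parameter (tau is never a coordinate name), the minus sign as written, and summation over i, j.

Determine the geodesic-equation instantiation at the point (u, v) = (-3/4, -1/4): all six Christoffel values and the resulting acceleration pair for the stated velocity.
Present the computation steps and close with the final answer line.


E = 16433/16384, F = 1785/16384, G = 81409/16384 at the point
E_u = -301/1536, E_v = -1295/2048, F_u = -15915/4096, F_v = -47133/4096, G_u = -47175/2048, G_v = 765/1024
EG - F^2 = 40729/8192;  g^inv = (8192/40729) * [[81409/16384, -1785/16384], [-1785/16384, 16433/16384]]
first-kind symbols [ij,l] = (1/2)(d_i g_jl + d_j g_il - d_l g_ij): [uu,u] = E_u/2 = -301/3072, [uu,v] = F_u - E_v/2 = -3655/1024, [uv,u] = E_v/2 = -1295/4096, [uv,v] = G_u/2 = -47175/4096, [vv,u] = F_v - G_u/2 = 21/2048, [vv,v] = G_v/2 = 765/2048
Gamma^u_ij = (G*[ij,u] - F*[ij,v])/(EG - F^2), Gamma^v_ij = (E*[ij,v] - F*[ij,u])/(EG - F^2)
Gamma_uuu = -2408/122187, Gamma_uuv = -2590/40729, Gamma_uvv = 84/40729, Gamma_vuu = -29240/40729, Gamma_vuv = -94350/40729, Gamma_vvv = 3060/40729
d^2u/dtau^2 = -(Gamma_uuu*(1/8)^2 + 2*Gamma_uuv*(1/8)*(-1) + Gamma_uvv*(-1)^2) = -17255/977496
d^2v/dtau^2 = -(Gamma_vuu*(1/8)^2 + 2*Gamma_vuv*(1/8)*(-1) + Gamma_vvv*(-1)^2) = -209525/325832

Answer: Gamma_uuu = -2408/122187, Gamma_uuv = -2590/40729, Gamma_uvv = 84/40729, Gamma_vuu = -29240/40729, Gamma_vuv = -94350/40729, Gamma_vvv = 3060/40729; accelerations (d^2u/dtau^2, d^2v/dtau^2) = (-17255/977496, -209525/325832)


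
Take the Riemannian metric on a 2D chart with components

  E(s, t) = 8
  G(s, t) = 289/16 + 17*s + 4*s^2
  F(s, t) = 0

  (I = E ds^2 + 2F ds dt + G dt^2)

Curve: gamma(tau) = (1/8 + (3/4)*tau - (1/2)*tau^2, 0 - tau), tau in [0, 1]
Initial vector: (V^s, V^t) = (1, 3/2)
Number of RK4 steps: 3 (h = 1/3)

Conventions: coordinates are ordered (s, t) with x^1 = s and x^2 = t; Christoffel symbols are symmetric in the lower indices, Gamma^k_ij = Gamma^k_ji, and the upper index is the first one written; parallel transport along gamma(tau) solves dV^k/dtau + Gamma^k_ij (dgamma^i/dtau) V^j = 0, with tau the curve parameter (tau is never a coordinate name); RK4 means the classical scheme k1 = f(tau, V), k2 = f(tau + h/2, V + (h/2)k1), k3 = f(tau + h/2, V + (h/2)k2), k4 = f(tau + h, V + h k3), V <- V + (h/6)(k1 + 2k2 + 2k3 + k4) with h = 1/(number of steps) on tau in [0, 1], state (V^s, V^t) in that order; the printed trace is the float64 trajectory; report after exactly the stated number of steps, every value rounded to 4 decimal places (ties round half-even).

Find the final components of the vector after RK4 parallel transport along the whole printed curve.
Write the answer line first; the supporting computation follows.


Answer: V^s = -0.7901, V^t = 1.3938

gamma'(tau) = (3/4 - tau, -1); f(tau, V)^k = -Gamma^k_ij(gamma(tau)) gamma'^i(tau) V^j; h = 1/3; intermediate values shown to 6 dp
curve data and Christoffel symbols at the stage parameters:
  tau = 0.000000: gamma = (0.125000, 0.000000), gamma' = (0.750000, -1.000000); Gamma_sss = 0.000000, Gamma_sst = 0.000000, Gamma_stt = -1.125000, Gamma_tss = 0.000000, Gamma_tst = 0.444444, Gamma_ttt = 0.000000
  tau = 0.166667: gamma = (0.236111, -0.166667), gamma' = (0.583333, -1.000000); Gamma_sss = 0.000000, Gamma_sst = 0.000000, Gamma_stt = -1.180556, Gamma_tss = 0.000000, Gamma_tst = 0.423529, Gamma_ttt = 0.000000
  tau = 0.333333: gamma = (0.319444, -0.333333), gamma' = (0.416667, -1.000000); Gamma_sss = 0.000000, Gamma_sst = 0.000000, Gamma_stt = -1.222222, Gamma_tss = 0.000000, Gamma_tst = 0.409091, Gamma_ttt = 0.000000
  tau = 0.500000: gamma = (0.375000, -0.500000), gamma' = (0.250000, -1.000000); Gamma_sss = 0.000000, Gamma_sst = 0.000000, Gamma_stt = -1.250000, Gamma_tss = 0.000000, Gamma_tst = 0.400000, Gamma_ttt = 0.000000
  tau = 0.666667: gamma = (0.402778, -0.666667), gamma' = (0.083333, -1.000000); Gamma_sss = 0.000000, Gamma_sst = 0.000000, Gamma_stt = -1.263889, Gamma_tss = 0.000000, Gamma_tst = 0.395604, Gamma_ttt = 0.000000
  tau = 0.833333: gamma = (0.402778, -0.833333), gamma' = (-0.083333, -1.000000); Gamma_sss = 0.000000, Gamma_sst = 0.000000, Gamma_stt = -1.263889, Gamma_tss = 0.000000, Gamma_tst = 0.395604, Gamma_ttt = 0.000000
  tau = 1.000000: gamma = (0.375000, -1.000000), gamma' = (-0.250000, -1.000000); Gamma_sss = 0.000000, Gamma_sst = 0.000000, Gamma_stt = -1.250000, Gamma_tss = 0.000000, Gamma_tst = 0.400000, Gamma_ttt = 0.000000
step 0: V^s = 1.0000, V^t = 1.5000
step 1: k1 = (-1.687500, -0.055556), k2 = (-1.759902, -0.063889), k3 = (-1.758263, -0.068656), k4 = (-1.805362, -0.082453); V <- V + (h/6)(k1 + 2k2 + 2k3 + k4): V^s = 0.4150, V^t = 1.4776
step 2: k1 = (-1.805962, -0.082073), k2 = (-1.829908, -0.100772), k3 = (-1.826013, -0.102057), k4 = (-1.824533, -0.124190); V <- V + (h/6)(k1 + 2k2 + 2k3 + k4): V^s = -0.1929, V^t = 1.4436
step 3: k1 = (-1.824563, -0.123889), k2 = (-1.798466, -0.149687), k3 = (-1.793031, -0.148108), k4 = (-1.742801, -0.176792); V <- V + (h/6)(k1 + 2k2 + 2k3 + k4): V^s = -0.7901, V^t = 1.3938


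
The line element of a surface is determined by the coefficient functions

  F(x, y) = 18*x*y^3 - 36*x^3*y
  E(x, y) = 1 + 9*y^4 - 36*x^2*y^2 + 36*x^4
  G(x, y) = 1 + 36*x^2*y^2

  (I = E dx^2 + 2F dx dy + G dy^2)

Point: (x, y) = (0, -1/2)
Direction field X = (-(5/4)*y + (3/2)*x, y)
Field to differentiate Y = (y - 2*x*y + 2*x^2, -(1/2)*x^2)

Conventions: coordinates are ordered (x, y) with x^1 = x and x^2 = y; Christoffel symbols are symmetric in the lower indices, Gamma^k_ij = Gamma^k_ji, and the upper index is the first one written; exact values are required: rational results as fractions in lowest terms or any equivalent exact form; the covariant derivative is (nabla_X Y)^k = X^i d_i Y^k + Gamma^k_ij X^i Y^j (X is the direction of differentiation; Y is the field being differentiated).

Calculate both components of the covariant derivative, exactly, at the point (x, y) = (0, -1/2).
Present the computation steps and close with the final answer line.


E = 25/16, F = 0, G = 1 at the point
E_x = 0, E_y = -9/2, F_x = -9/4, F_y = 0, G_x = 0, G_y = 0
EG - F^2 = 25/16;  g^inv = (16/25) * [[1, 0], [0, 25/16]]
first-kind symbols [ij,l] = (1/2)(d_i g_jl + d_j g_il - d_l g_ij): [xx,x] = E_x/2 = 0, [xx,y] = F_x - E_y/2 = 0, [xy,x] = E_y/2 = -9/4, [xy,y] = G_x/2 = 0, [yy,x] = F_y - G_x/2 = 0, [yy,y] = G_y/2 = 0
Gamma^x_ij = (G*[ij,x] - F*[ij,y])/(EG - F^2), Gamma^y_ij = (E*[ij,y] - F*[ij,x])/(EG - F^2)
Gamma_xxx = 0, Gamma_xxy = -36/25, Gamma_xyy = 0, Gamma_yxx = 0, Gamma_yxy = 0, Gamma_yyy = 0
X = (5/8, -1/2), Y = (-1/2, 0) at the point

Answer: (nabla_X Y)^x = -47/200, (nabla_X Y)^y = 0


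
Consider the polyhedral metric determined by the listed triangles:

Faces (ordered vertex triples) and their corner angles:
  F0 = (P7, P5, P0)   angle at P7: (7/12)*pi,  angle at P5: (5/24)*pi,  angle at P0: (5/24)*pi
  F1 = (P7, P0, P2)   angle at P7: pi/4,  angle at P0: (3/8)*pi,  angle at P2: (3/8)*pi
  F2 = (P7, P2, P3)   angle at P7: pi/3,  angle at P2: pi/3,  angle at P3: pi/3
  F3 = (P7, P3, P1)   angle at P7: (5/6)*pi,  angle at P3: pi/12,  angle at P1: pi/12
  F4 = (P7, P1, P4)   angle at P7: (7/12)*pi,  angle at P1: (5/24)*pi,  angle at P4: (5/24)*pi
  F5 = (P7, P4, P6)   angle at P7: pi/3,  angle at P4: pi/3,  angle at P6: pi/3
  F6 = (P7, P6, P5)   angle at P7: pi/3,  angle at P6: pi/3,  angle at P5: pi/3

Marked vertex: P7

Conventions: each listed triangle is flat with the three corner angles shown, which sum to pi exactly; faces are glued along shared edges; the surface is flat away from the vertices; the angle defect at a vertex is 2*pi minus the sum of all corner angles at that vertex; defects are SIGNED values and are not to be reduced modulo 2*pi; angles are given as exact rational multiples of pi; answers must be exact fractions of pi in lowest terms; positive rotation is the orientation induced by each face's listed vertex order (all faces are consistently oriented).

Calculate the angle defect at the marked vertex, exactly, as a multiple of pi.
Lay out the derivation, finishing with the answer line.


Sum of corner angles at P7: (13/4)*pi
defect = 2*pi - (13/4)*pi

Answer: defect(P7) = (-5/4)*pi


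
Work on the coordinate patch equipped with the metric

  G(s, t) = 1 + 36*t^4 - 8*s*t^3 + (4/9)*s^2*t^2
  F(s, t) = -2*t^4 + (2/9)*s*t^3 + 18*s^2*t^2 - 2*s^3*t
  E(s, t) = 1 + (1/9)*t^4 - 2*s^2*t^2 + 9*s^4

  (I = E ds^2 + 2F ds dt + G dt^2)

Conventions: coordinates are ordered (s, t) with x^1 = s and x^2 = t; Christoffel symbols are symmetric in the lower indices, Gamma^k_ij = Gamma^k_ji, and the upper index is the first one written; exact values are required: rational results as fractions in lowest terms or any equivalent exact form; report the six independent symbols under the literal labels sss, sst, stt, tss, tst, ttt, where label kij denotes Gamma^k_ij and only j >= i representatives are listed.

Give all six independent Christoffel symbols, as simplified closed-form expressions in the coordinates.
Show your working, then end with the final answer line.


E = 1 + (1/9)*t^4 - 2*s^2*t^2 + 9*s^4; F = -2*t^4 + (2/9)*s*t^3 + 18*s^2*t^2 - 2*s^3*t; G = 1 + 36*t^4 - 8*s*t^3 + (4/9)*s^2*t^2
Gamma^k_ij = (1/2) g^{kl} (d_i g_jl + d_j g_il - d_l g_ij), with g^inv = (1/(EG-F^2)) [[G, -F], [-F, E]]
first partials: E_s = -4*s*t^2 + 36*s^3, E_t = (4/9)*t^3 - 4*s^2*t, F_s = (2/9)*t^3 + 36*s*t^2 - 6*s^2*t, F_t = -8*t^3 + (2/3)*s*t^2 + 36*s^2*t - 2*s^3, G_s = -8*t^3 + (8/9)*s*t^2, G_t = 144*t^3 - 24*s*t^2 + (8/9)*s^2*t
D = EG - F^2 = 1 + (325/9)*t^4 - 8*s*t^3 - (14/9)*s^2*t^2 + 9*s^4
expanded: Gamma^s_ss = (G E_s - 2F F_s + F E_t)/(2D), Gamma^s_st = (G E_t - F G_s)/(2D), Gamma^s_tt = (2G F_t - G G_s - F G_t)/(2D), Gamma^t_ss = (2E F_s - E E_t - F E_s)/(2D), Gamma^t_st = (E G_s - F E_t)/(2D), Gamma^t_tt = (E G_t - 2F F_t + F G_s)/(2D); substitute and cancel common factors

Answer: Gamma_sss = (162*s^3 - 18*s*t^2)/(81*s^4 - 14*s^2*t^2 - 72*s*t^3 + 325*t^4 + 9), Gamma_sst = (-18*s^2*t + 2*t^3)/(81*s^4 - 14*s^2*t^2 - 72*s*t^3 + 325*t^4 + 9), Gamma_stt = (-18*s^3 + 324*s^2*t + 2*s*t^2 - 36*t^3)/(81*s^4 - 14*s^2*t^2 - 72*s*t^3 + 325*t^4 + 9), Gamma_tss = (-36*s^2*t + 324*s*t^2)/(81*s^4 - 14*s^2*t^2 - 72*s*t^3 + 325*t^4 + 9), Gamma_tst = (4*s*t^2 - 36*t^3)/(81*s^4 - 14*s^2*t^2 - 72*s*t^3 + 325*t^4 + 9), Gamma_ttt = (4*s^2*t - 108*s*t^2 + 648*t^3)/(81*s^4 - 14*s^2*t^2 - 72*s*t^3 + 325*t^4 + 9)


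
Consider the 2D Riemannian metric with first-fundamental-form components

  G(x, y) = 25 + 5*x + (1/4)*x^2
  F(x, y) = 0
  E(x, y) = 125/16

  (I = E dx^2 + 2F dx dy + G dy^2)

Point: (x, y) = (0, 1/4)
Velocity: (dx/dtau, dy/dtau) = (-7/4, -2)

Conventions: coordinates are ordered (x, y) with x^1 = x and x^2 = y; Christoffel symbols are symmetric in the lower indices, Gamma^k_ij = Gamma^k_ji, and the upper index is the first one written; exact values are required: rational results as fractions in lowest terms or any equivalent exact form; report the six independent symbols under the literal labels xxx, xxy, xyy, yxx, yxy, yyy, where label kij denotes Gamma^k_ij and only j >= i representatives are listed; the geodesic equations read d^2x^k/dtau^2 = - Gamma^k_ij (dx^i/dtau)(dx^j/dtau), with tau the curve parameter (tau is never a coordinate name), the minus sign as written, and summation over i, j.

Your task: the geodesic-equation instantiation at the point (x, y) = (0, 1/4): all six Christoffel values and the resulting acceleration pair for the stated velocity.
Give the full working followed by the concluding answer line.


E = 125/16, F = 0, G = 25 at the point
E_x = 0, E_y = 0, F_x = 0, F_y = 0, G_x = 5, G_y = 0
EG - F^2 = 3125/16;  g^inv = (16/3125) * [[25, 0], [0, 125/16]]
first-kind symbols [ij,l] = (1/2)(d_i g_jl + d_j g_il - d_l g_ij): [xx,x] = E_x/2 = 0, [xx,y] = F_x - E_y/2 = 0, [xy,x] = E_y/2 = 0, [xy,y] = G_x/2 = 5/2, [yy,x] = F_y - G_x/2 = -5/2, [yy,y] = G_y/2 = 0
Gamma^x_ij = (G*[ij,x] - F*[ij,y])/(EG - F^2), Gamma^y_ij = (E*[ij,y] - F*[ij,x])/(EG - F^2)
Gamma_xxx = 0, Gamma_xxy = 0, Gamma_xyy = -8/25, Gamma_yxx = 0, Gamma_yxy = 1/10, Gamma_yyy = 0
d^2x/dtau^2 = -(Gamma_xxx*(-7/4)^2 + 2*Gamma_xxy*(-7/4)*(-2) + Gamma_xyy*(-2)^2) = 32/25
d^2y/dtau^2 = -(Gamma_yxx*(-7/4)^2 + 2*Gamma_yxy*(-7/4)*(-2) + Gamma_yyy*(-2)^2) = -7/10

Answer: Gamma_xxx = 0, Gamma_xxy = 0, Gamma_xyy = -8/25, Gamma_yxx = 0, Gamma_yxy = 1/10, Gamma_yyy = 0; accelerations (d^2x/dtau^2, d^2y/dtau^2) = (32/25, -7/10)


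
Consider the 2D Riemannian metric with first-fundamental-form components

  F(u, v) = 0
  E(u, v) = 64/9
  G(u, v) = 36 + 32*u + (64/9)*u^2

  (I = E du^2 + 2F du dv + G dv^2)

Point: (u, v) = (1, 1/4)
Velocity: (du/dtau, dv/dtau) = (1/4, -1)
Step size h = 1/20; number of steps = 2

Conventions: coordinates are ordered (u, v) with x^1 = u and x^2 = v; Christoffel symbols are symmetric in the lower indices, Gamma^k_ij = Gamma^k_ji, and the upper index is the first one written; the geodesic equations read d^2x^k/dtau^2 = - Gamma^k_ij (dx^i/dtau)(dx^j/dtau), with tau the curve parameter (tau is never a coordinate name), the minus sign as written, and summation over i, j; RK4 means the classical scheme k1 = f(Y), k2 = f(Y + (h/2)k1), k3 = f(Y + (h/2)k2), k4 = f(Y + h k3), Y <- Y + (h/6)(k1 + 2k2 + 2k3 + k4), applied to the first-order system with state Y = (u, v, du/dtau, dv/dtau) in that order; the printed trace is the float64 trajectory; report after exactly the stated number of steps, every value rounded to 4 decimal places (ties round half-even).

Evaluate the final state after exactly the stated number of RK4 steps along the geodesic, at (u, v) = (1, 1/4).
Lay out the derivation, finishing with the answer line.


f(Y) = (du/dtau, dv/dtau, -Gamma^u_ij Y'^i Y'^j, -Gamma^v_ij Y'^i Y'^j) with the Gammas evaluated at the stage position; h = 0.050000; intermediate values shown to 6 dp
step 0: u = 1.0000, v = 0.2500, du/dtau = 0.2500, dv/dtau = -1.0000
step 1:
  k1: at (u, v) = (1.000000, 0.250000), (du/dtau, dv/dtau) = (0.250000, -1.000000); Gamma_uuu = 0.000000, Gamma_uuv = 0.000000, Gamma_uvv = -3.250000, Gamma_vuu = 0.000000, Gamma_vuv = 0.307692, Gamma_vvv = 0.000000; k1 = (0.250000, -1.000000, 3.250000, 0.153846)
  k2: at (u, v) = (1.006250, 0.225000), (du/dtau, dv/dtau) = (0.331250, -0.996154); Gamma_uuu = 0.000000, Gamma_uuv = 0.000000, Gamma_uvv = -3.256250, Gamma_vuu = 0.000000, Gamma_vuv = 0.307102, Gamma_vvv = 0.000000; k2 = (0.331250, -0.996154, 3.231250, 0.202672)
  k3: at (u, v) = (1.008281, 0.225096), (du/dtau, dv/dtau) = (0.330781, -0.994933); Gamma_uuu = 0.000000, Gamma_uuv = 0.000000, Gamma_uvv = -3.258281, Gamma_vuu = 0.000000, Gamma_vuv = 0.306910, Gamma_vvv = 0.000000; k3 = (0.330781, -0.994933, 3.225347, 0.202012)
  k4: at (u, v) = (1.016539, 0.200253), (du/dtau, dv/dtau) = (0.411267, -0.989899); Gamma_uuu = 0.000000, Gamma_uuv = 0.000000, Gamma_uvv = -3.266539, Gamma_vuu = 0.000000, Gamma_vuv = 0.306134, Gamma_vvv = 0.000000; k4 = (0.411267, -0.989899, 3.200884, 0.249263)
  Y <- Y + (h/6)(k1 + 2k2 + 2k3 + k4): u = 1.0165, v = 0.2002, du/dtau = 0.4114, dv/dtau = -0.9899
step 2:
  k1: at (u, v) = (1.016544, 0.200233), (du/dtau, dv/dtau) = (0.411367, -0.989896); Gamma_uuu = 0.000000, Gamma_uuv = 0.000000, Gamma_uvv = -3.266544, Gamma_vuu = 0.000000, Gamma_vuv = 0.306134, Gamma_vvv = 0.000000; k1 = (0.411367, -0.989896, 3.200868, 0.249322)
  k2: at (u, v) = (1.026829, 0.175485), (du/dtau, dv/dtau) = (0.491389, -0.983663); Gamma_uuu = 0.000000, Gamma_uuv = 0.000000, Gamma_uvv = -3.276829, Gamma_vuu = 0.000000, Gamma_vuv = 0.305173, Gamma_vvv = 0.000000; k2 = (0.491389, -0.983663, 3.170636, 0.295018)
  k3: at (u, v) = (1.028829, 0.175641), (du/dtau, dv/dtau) = (0.490633, -0.982521); Gamma_uuu = 0.000000, Gamma_uuv = 0.000000, Gamma_uvv = -3.278829, Gamma_vuu = 0.000000, Gamma_vuv = 0.304987, Gamma_vvv = 0.000000; k3 = (0.490633, -0.982521, 3.165207, 0.294042)
  k4: at (u, v) = (1.041076, 0.151107), (du/dtau, dv/dtau) = (0.569628, -0.975194); Gamma_uuu = 0.000000, Gamma_uuv = 0.000000, Gamma_uvv = -3.291076, Gamma_vuu = 0.000000, Gamma_vuv = 0.303852, Gamma_vvv = 0.000000; k4 = (0.569628, -0.975194, 3.129824, 0.337578)
  Y <- Y + (h/6)(k1 + 2k2 + 2k3 + k4): u = 1.0411, v = 0.1511, du/dtau = 0.5697, dv/dtau = -0.9752

Answer: u = 1.0411, v = 0.1511, du/dtau = 0.5697, dv/dtau = -0.9752


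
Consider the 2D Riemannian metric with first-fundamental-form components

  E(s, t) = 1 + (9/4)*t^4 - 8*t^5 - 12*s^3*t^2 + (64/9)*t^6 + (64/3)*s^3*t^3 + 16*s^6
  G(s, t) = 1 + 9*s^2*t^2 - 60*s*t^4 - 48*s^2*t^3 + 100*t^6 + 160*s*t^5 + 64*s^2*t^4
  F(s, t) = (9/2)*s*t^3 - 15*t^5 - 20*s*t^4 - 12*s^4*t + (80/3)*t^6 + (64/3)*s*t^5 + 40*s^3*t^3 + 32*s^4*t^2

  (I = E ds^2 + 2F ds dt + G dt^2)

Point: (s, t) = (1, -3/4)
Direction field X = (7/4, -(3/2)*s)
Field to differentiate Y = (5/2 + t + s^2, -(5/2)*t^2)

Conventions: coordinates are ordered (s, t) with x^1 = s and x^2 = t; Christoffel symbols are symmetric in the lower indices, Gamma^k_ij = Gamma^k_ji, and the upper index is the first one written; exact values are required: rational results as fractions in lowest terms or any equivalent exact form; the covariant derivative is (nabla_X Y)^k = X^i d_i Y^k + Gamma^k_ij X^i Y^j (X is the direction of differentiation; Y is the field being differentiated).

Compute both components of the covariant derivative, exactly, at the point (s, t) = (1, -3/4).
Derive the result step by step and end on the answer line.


E = 5249/1024, F = 5265/1024, G = 7585/1024 at the point
E_s = 195/4, E_t = 1755/64, F_s = 5643/128, F_t = 5349/256, G_s = 2187/64, G_t = 1215/128
EG - F^2 = 5905/512;  g^inv = (512/5905) * [[7585/1024, -5265/1024], [-5265/1024, 5249/1024]]
first-kind symbols [ij,l] = (1/2)(d_i g_jl + d_j g_il - d_l g_ij): [ss,s] = E_s/2 = 195/8, [ss,t] = F_s - E_t/2 = 243/8, [st,s] = E_t/2 = 1755/128, [st,t] = G_s/2 = 2187/128, [tt,s] = F_t - G_s/2 = 975/256, [tt,t] = G_t/2 = 1215/256
Gamma^s_ij = (G*[ij,s] - F*[ij,t])/(EG - F^2), Gamma^t_ij = (E*[ij,t] - F*[ij,s])/(EG - F^2)
Gamma_sss = 2496/1181, Gamma_sst = 1404/1181, Gamma_stt = 390/1181, Gamma_tss = 15552/5905, Gamma_tst = 8748/5905, Gamma_ttt = 486/1181
X = (7/4, -3/2), Y = (11/4, -45/32) at the point

Answer: (nabla_X Y)^s = 5950/1181, (nabla_X Y)^t = -86877/47240
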